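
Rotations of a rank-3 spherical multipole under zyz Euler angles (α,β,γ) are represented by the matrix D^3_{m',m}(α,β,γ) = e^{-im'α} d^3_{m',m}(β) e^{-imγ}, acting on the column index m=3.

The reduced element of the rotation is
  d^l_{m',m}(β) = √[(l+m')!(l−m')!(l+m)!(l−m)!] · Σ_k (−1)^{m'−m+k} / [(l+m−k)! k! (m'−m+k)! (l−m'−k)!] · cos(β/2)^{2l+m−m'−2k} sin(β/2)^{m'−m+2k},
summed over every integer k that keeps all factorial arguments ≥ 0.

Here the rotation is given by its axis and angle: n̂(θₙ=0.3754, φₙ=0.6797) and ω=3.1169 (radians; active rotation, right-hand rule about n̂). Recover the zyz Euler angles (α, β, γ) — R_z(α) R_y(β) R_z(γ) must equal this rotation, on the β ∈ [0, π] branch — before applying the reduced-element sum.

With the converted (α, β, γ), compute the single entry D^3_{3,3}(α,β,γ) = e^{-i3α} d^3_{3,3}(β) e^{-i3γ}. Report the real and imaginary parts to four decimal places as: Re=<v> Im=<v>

Axis–angle → zyz. n̂ = (sinθₙcosφₙ, sinθₙsinφₙ, cosθₙ) = (+0.285162, +0.230458, +0.930361), ω = 3.1169.
R = I cosω + sinω [n̂]ₓ + (1−cosω) n̂n̂ᵀ gives
  R = [-0.837085, +0.108445, +0.536217; +0.154387, -0.893489, +0.421712; +0.524836, +0.435794, +0.731184]
β = atan2(√(R₁₃²+R₂₃²), R₃₃) = 0.750740; α = atan2(R₂₃, R₁₃) mod 2π = 0.666430; γ = atan2(R₃₂, −R₃₁) mod 2π = 2.448622
First d^3_{3,3}(β=0.7507), then the phase factors e^{-i(3)α} and e^{-i(3)γ}:
Half-angle: c=0.930372, s=0.366617. N=√(720·1·720·1)=720.000000
Admissible k: 0..0 (factorial args all ≥0)
  k=0: (−1)^0·720.0000/(720)·0.9304^6·0.3666^0 = +0.648545
d^3_{3,3}(0.7507) = +0.648545
Attach z-rotation phases: D = e^{-i(3)(0.6664)}·(+0.648545)·e^{-i(3)(2.4486)} = -0.646490-0.051584i

Re=-0.6465 Im=-0.0516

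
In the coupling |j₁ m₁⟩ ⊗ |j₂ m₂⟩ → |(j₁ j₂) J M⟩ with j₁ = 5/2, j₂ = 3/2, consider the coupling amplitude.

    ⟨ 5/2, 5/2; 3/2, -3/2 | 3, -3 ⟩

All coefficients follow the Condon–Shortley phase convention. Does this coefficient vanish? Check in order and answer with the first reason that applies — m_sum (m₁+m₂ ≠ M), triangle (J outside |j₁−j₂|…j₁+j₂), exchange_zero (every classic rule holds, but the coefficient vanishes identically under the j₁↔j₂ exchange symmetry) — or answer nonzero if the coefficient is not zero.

m_sum

m-sum: m₁+m₂ = 5/2+(-3/2) = 1, M = -3  ✗ ⇒ coefficient is 0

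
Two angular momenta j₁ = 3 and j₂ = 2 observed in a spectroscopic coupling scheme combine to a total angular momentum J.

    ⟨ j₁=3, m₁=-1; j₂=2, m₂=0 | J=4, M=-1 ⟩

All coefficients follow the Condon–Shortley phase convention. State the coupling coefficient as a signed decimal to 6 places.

j₁+j₂−J=1  J+j₁−j₂=5  J−j₁+j₂=3  j₁+j₂+J+1=10
(j₁±m₁, j₂±m₂, J±M) = (2,4,2,2,3,5)
P² = 1728/7
sum k=0..1:
  [0] +1/48 = 1/48
  [1] −1/24 = -1/24
S = -1/48
C² = P²·S² = 3/28 ; C = -0.327327

-0.327327  (= −√(3/28))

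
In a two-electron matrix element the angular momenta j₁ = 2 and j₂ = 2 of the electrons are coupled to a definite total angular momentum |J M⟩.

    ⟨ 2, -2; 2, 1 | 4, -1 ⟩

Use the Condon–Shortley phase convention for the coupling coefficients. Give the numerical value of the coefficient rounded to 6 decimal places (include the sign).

√[9·0!4!4!/9! · 0!4!3!1!3!5!] = √(10368/7)
  +(−1)^0/∏(0,0,4,3,0,1)! = 1/144  (running 1/144)
⟨..|..⟩ = √(10368/7)·(1/144) = +0.267261

+0.267261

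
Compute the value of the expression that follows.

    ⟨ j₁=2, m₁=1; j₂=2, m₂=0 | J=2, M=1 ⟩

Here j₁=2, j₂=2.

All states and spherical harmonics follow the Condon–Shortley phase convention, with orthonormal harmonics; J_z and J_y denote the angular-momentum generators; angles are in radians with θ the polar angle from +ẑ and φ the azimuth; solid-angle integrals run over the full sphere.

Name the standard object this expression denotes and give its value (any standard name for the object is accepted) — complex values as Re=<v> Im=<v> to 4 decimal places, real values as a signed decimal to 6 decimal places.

This is a Clebsch–Gordan (vector-coupling) coefficient.
triangle: 2!×2!×2!/7! = 8/5040
(j±m)!: 3!×1!×2!×2!×3!×1! = 144
prefactor² = (2J+1)×Δ×N² = 8/7
  k=0: +1/(0!×2!×1!×2!×1!×0!) = 1/4
  k=1: −1/(1!×1!×0!×1!×2!×1!) = -1/2
Σ = -1/4  ⇒  CG² = 8/7×(-1/4)² = 1/14
CG = −√(1/14) = -0.267261

Clebsch–Gordan coefficient, −√(1/14) ≈ -0.267261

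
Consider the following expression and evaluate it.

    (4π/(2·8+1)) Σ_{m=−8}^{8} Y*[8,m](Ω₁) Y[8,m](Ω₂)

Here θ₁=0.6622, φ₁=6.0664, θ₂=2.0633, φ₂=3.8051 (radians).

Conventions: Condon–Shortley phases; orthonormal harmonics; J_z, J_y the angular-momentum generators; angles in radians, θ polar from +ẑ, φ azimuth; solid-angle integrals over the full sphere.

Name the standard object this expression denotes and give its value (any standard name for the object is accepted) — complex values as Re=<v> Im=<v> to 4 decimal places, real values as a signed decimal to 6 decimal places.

This sum is the spherical-harmonic addition theorem: it equals the Legendre polynomial P_l(cos γ) of the angle γ between the two directions.
Term-by-term m-sum for l=8 (normalisation 4π/17 = 0.739198):
  m=-8: (-0.001714-0.010388i) × (+0.105096+0.155055i) = +0.001431-0.001357i  (running Σ = +0.001431-0.001357i)
  m=-7: (+0.002878-0.053938i) × (-0.027254+0.401136i) = +0.021558+0.002624i  (running Σ = +0.022988+0.001267i)
  m=-6: (+0.045197-0.163257i) × (-0.276945+0.308628i) = +0.037868+0.059162i  (running Σ = +0.060857+0.060429i)
  m=-5: (+0.166872-0.315226i) × (-0.071098+0.012640i) = -0.007880+0.024521i  (running Σ = +0.052977+0.084950i)
  m=-4: (+0.311971-0.367649i) × (+0.281770+0.149412i) = +0.142835-0.056980i  (running Σ = +0.195812+0.027970i)
  m=-3: (+0.244094-0.185698i) × (+0.099425+0.222803i) = +0.065643+0.035922i  (running Σ = +0.261455+0.063892i)
  m=-2: (-0.153541+0.071082i) × (+0.050060-0.201266i) = +0.006620+0.034461i  (running Σ = +0.268075+0.098353i)
  m=-1: (-0.392166+0.086373i) × (+0.228563-0.178677i) = -0.074202+0.089813i  (running Σ = +0.193873+0.188166i)
  m=0: (+0.045428-0.000000i) × (-0.167803+0.000000i) = -0.007623+0.000000i  (running Σ = +0.186250+0.188166i)
  m=1: (+0.392166+0.086373i) × (-0.228563-0.178677i) = -0.074202-0.089813i  (running Σ = +0.112049+0.098353i)
  m=2: (-0.153541-0.071082i) × (+0.050060+0.201266i) = +0.006620-0.034461i  (running Σ = +0.118669+0.063892i)
  m=3: (-0.244094-0.185698i) × (-0.099425+0.222803i) = +0.065643-0.035922i  (running Σ = +0.184312+0.027970i)
  m=4: (+0.311971+0.367649i) × (+0.281770-0.149412i) = +0.142835+0.056980i  (running Σ = +0.327147+0.084950i)
  m=5: (-0.166872-0.315226i) × (+0.071098+0.012640i) = -0.007880-0.024521i  (running Σ = +0.319267+0.060429i)
  m=6: (+0.045197+0.163257i) × (-0.276945-0.308628i) = +0.037868-0.059162i  (running Σ = +0.357135+0.001267i)
  m=7: (-0.002878-0.053938i) × (+0.027254+0.401136i) = +0.021558-0.002624i  (running Σ = +0.378693-0.001357i)
  m=8: (-0.001714+0.010388i) × (+0.105096-0.155055i) = +0.001431+0.001357i  (running Σ = +0.380124-0.000000i)
Σ over m = +0.380124-0.000000i; ×(4π/17) → +0.280987-0.000000i. Real part: 0.280987

Legendre polynomial (addition theorem), +0.280987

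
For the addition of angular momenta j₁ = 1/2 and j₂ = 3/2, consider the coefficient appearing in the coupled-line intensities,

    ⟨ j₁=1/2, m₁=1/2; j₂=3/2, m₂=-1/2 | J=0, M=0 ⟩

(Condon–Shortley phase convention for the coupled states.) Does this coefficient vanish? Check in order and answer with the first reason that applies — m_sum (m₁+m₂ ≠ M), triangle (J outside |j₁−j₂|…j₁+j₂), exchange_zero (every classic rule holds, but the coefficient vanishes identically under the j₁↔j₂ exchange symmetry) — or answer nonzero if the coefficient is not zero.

m-sum: m₁+m₂ = 1/2+(-1/2) = 0, M = 0  ✓
triangle: need |j₁−j₂| ≤ J ≤ j₁+j₂, i.e. J ∈ [1, 2]; J = 0 is outside ✗ ⇒ coefficient is 0

triangle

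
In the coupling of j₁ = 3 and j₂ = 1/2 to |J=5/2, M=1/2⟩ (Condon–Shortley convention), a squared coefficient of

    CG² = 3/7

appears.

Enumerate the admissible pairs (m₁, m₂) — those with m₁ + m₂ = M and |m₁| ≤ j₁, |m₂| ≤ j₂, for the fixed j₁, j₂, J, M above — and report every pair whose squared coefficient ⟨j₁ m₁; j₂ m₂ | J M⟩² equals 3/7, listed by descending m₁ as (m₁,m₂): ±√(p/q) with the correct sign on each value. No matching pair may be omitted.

Admissible pairs with m₁+m₂ = M = 1/2: (0,1/2), (1,-1/2)
  (m₁,m₂)=(1,-1/2): CG² = 4/7, CG = +√(4/7)
  (m₁,m₂)=(0,1/2): CG² = 3/7, CG = −√(3/7)   ← matches the target
Pairs with CG² = 3/7: (0,1/2): −√(3/7)

(0,1/2): −√(3/7)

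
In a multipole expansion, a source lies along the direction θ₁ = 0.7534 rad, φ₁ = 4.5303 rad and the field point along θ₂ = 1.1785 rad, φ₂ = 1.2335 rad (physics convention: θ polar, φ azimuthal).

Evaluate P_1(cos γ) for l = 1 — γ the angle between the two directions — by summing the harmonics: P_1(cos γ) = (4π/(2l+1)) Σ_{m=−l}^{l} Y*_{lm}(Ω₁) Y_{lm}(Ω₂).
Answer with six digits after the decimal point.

-0.345708

Expand P_1 via completeness: Σ_{m} conj(Y_{1,m}) at Ω₁ times Y_{1,m} at Ω₂ —
  m=-1: (-0.042801, -0.232453) × (0.105651, -0.301259) = (-0.074551, -0.011665)  (running Σ = (-0.074551, -0.011665))
  m=0: (0.356371, -0.000000) × (0.186798, 0.000000) = (0.066569, 0.000000)  (running Σ = (-0.007981, -0.011665))
  m=1: (0.042801, -0.232453) × (-0.105651, -0.301259) = (-0.074551, 0.011665)  (running Σ = (-0.082532, 0.000000))
Accumulated sum (-0.082532, 0.000000); after 4π/(2l+1) scaling, (-0.345708, 0.000000) ⇒ P_1 = -0.345708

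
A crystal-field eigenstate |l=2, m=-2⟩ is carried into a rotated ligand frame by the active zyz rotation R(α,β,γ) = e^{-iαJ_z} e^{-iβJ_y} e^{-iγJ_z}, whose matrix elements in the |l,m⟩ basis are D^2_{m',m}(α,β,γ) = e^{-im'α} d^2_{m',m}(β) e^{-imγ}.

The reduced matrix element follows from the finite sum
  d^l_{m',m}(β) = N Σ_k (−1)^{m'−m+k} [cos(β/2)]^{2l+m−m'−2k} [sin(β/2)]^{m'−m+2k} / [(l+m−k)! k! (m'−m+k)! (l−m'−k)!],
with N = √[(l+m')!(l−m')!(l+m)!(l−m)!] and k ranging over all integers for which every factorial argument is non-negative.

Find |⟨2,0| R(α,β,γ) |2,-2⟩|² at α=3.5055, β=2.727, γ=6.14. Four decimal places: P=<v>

P=0.0099

First d^2_{0,-2}(β=2.7270), then the phase factors e^{-i(0)α} and e^{-i(-2)γ}:
With c≡cos(β/2)=0.205815 and s≡sin(β/2)=0.978591, N=[2·2·1·24]^{1/2}=9.797959
k: max(0,(-2)−(0))=0 … min(2+(-2),2−(0))=0
  k=0: (−1)^2·9.7980/(4)·0.2058^2·0.9786^2 = +0.099365
d^2_{0,-2}(2.7270) = +0.099365
|D^2_{0,-2}|² = |d^2_{0,-2}(β)|² = (+0.099365)² = 0.009873 (the z-rotation phases have unit modulus)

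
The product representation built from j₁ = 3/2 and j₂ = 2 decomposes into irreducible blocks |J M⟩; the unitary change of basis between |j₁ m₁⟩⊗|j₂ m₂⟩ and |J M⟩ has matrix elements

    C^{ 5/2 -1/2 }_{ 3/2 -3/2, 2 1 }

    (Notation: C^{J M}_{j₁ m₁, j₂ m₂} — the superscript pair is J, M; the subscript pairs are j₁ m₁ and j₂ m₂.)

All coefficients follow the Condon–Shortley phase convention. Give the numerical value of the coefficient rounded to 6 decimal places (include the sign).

−√(27/70) ≈ -0.621059

√[6·1!2!3!/7! · 0!3!3!1!2!3!] = √(216/35)
  +(−1)^1/∏(1,0,2,2,0,1)! = -1/4  (running -1/4)
⟨..|..⟩ = √(216/35)·(-1/4) = -0.621059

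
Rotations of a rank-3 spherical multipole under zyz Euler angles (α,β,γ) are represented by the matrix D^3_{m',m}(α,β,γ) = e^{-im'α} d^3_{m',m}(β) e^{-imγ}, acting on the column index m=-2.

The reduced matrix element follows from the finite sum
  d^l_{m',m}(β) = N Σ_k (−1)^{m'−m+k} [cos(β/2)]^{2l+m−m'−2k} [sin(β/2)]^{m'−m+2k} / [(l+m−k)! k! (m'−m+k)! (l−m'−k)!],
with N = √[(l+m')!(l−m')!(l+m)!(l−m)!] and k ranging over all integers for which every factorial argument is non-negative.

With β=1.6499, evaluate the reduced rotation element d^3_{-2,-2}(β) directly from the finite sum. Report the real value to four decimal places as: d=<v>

d^3_{-2,-2}(β=1.6499) via the finite sum:
With c≡cos(β/2)=0.678594 and s≡sin(β/2)=0.734514, N=[1·120·1·120]^{1/2}=120.000000
The bounds max(0,m−m')=0 and min(l+m,l−m')=1 give 2 terms
  k=0: (−1)^0·120.0000/(120)·0.6786^6·0.7345^0 = +0.097647
  k=1: (−1)^1·120.0000/(24)·0.6786^4·0.7345^2 = -0.572017
d^3_{-2,-2}(1.6499) = +0.097647 -0.572017 = -0.474370

d=-0.4744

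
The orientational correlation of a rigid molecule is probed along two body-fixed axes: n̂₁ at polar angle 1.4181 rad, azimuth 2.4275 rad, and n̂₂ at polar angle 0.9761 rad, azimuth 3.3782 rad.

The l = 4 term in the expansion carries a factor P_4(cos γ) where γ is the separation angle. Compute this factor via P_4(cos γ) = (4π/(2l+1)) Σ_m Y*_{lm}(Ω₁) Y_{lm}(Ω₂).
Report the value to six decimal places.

-0.371822

Expand P_4 via completeness: Σ_{m} conj(Y_{4,m}) at Ω₁ times Y_{4,m} at Ω₂ —
  term(m=-4) = (-0.069433, 0.054022)   from Y*(Ω₁)=(-0.405232, -0.118821), Y(Ω₂)=(0.121782, -0.169019)
  term(m=-3) = (-0.070209, -0.020913)   from Y*(Ω₁)=(0.099422, 0.154607), Y(Ω₂)=(-0.302283, 0.259727)
  term(m=-2) = (0.024428, 0.071178)   from Y*(Ω₁)=(-0.038923, 0.271082), Y(Ω₂)=(0.244589, -0.125234)
  term(m=-1) = (0.020673, -0.028952)   from Y*(Ω₁)=(0.152532, -0.132195), Y(Ω₂)=(0.171338, -0.041314)
  term(m=+0) = (-0.077217, 0.000000)   from Y*(Ω₁)=(0.245916, -0.000000), Y(Ω₂)=(-0.313997, 0.000000)
  term(m=+1) = (0.020673, 0.028952)   from Y*(Ω₁)=(-0.152532, -0.132195), Y(Ω₂)=(-0.171338, -0.041314)
  term(m=+2) = (0.024428, -0.071178)   from Y*(Ω₁)=(-0.038923, -0.271082), Y(Ω₂)=(0.244589, 0.125234)
  term(m=+3) = (-0.070209, 0.020913)   from Y*(Ω₁)=(-0.099422, 0.154607), Y(Ω₂)=(0.302283, 0.259727)
  term(m=+4) = (-0.069433, -0.054022)   from Y*(Ω₁)=(-0.405232, 0.118821), Y(Ω₂)=(0.121782, 0.169019)
Σ over m = (-0.266298, 0.000000); ×(4π/9) → (-0.371822, 0.000000). Real part: -0.371822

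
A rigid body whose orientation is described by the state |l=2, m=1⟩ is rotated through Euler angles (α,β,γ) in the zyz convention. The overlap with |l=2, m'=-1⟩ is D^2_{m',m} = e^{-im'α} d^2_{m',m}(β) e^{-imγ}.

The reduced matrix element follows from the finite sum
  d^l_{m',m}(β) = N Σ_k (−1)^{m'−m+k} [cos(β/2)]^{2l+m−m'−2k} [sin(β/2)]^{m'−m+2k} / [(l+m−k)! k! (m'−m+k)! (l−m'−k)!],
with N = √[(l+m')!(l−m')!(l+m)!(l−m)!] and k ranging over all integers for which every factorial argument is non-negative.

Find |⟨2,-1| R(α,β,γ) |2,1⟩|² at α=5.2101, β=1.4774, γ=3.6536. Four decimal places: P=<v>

P=0.2894

D^2_{-1,1}(5.2101,1.4774,3.6536) = e^{-i·-1·5.2101}·d^2_{-1,1}(1.4774)·e^{-i·1·3.6536}. Compute d first:
With c≡cos(β/2)=0.739345 and s≡sin(β/2)=0.673327, N=[1·6·6·1]^{1/2}=6.000000
Admissible k: 2..3 (factorial args all ≥0)
  k=2: (−1)^0·6.0000/(2)·0.7393^2·0.6733^2 = +0.743477
  k=3: (−1)^1·6.0000/(6)·0.7393^0·0.6733^4 = -0.205544
d^2_{-1,1}(1.4774) = +0.743477 -0.205544 = +0.537933
|D^2_{-1,1}|² = |d^2_{-1,1}(β)|² = (+0.537933)² = 0.289372 (the z-rotation phases have unit modulus)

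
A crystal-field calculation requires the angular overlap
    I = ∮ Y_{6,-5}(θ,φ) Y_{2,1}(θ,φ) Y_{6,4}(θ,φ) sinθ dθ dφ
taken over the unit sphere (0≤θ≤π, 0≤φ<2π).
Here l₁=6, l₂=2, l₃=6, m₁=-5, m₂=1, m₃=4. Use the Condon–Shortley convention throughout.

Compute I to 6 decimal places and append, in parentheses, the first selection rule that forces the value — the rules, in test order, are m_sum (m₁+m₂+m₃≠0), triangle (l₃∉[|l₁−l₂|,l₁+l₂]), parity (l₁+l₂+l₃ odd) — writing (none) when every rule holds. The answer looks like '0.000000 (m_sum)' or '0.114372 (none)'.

m-sum 0 ✓  L=14 even ✓  4≤6≤8 ✓
Π(2lᵢ+1) = 13×5×13 = 845
triangle coeff Δ(6,2,6) = 1/90090
Σ_t [0,2]: t=0:+1/69120 t=1:−1/14400 t=2:+1/69120 = -7/172800
(3j)²=14/715 [(6 2 6; 0 0 0)], sign=-1
Σ_t [1,2]: t=1:−1/7257600 t=2:+1/725760 = 1/806400
(3j)²=27/910 [(6 2 6; -5 1 4)], sign=+1
⇒ 4πI² = 27/55
I = (-1)√(27/55/(4π)) = -0.19764945
No selection rule forces the value: the integral is nonzero (none).

-0.197649 (none)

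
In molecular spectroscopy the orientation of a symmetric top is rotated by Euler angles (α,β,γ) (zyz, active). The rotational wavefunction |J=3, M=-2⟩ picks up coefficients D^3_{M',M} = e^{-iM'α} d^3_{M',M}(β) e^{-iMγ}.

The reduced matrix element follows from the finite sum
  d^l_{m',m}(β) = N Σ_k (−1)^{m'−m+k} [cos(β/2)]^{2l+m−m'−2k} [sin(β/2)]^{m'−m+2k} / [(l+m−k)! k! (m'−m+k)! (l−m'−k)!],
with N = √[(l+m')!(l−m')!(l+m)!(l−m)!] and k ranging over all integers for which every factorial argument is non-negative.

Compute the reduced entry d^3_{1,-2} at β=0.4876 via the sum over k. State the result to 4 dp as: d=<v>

d=-0.0788

d^3_{1,-2}(β=0.4876) via the finite sum:
Half-angle: c=0.970428, s=0.241392. N=√(24·2·1·120)=75.894664
k∈{0,1} keeps every argument non-negative
  k=0: (−1)^3·75.8947/(12)·0.9704^3·0.2414^3 = -0.081300
  k=1: (−1)^4·75.8947/(24)·0.9704^1·0.2414^5 = +0.002515
d^3_{1,-2}(0.4876) = -0.081300 +0.002515 = -0.078784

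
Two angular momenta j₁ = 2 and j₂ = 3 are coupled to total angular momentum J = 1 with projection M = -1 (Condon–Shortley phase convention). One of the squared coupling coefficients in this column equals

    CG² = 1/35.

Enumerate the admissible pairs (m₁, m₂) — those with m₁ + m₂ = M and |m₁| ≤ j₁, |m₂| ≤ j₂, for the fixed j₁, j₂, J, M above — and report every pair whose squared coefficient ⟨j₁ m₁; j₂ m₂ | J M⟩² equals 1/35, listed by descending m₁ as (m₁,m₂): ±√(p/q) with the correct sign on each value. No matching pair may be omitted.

Admissible pairs with m₁+m₂ = M = -1: (-2,1), (-1,0), (0,-1), (1,-2), (2,-3)
  (m₁,m₂)=(2,-3): CG² = 3/7, CG = +√(3/7)
  (m₁,m₂)=(1,-2): CG² = 2/7, CG = −√(2/7)
  (m₁,m₂)=(0,-1): CG² = 6/35, CG = +√(6/35)
  (m₁,m₂)=(-1,0): CG² = 3/35, CG = −√(3/35)
  (m₁,m₂)=(-2,1): CG² = 1/35, CG = +√(1/35)   ← matches the target
Pairs with CG² = 1/35: (-2,1): +√(1/35)

(-2,1): +√(1/35)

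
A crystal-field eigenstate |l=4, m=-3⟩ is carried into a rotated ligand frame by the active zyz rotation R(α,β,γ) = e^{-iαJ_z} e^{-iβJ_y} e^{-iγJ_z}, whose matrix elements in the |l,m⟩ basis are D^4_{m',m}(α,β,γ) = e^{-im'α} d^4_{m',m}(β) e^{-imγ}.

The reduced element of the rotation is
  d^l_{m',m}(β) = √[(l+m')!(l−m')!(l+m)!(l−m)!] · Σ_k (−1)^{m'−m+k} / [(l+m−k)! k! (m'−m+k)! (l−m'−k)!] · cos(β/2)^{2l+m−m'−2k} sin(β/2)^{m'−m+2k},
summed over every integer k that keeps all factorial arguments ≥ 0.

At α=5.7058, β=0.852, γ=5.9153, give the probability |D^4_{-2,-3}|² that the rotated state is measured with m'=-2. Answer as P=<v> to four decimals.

D^4_{-2,-3}(5.7058,0.8520,5.9153) = e^{-i·-2·5.7058}·d^4_{-2,-3}(0.8520)·e^{-i·-3·5.9153}. Compute d first:
c=cos(0.852000/2)=0.910626, s=sin(0.852000/2)=0.413232; N=√[2·720·1·5040]=2693.993318
k: max(0,(-3)−(-2))=0 … min(4+(-3),4−(-2))=1
  k=0: (−1)^1·2693.9933/(720)·0.9106^7·0.4132^1 = -0.802856
  k=1: (−1)^2·2693.9933/(240)·0.9106^5·0.4132^3 = +0.495982
d^4_{-2,-3}(0.8520) = -0.802856 +0.495982 = -0.306874
|D^4_{-2,-3}|² = |d^4_{-2,-3}(β)|² = (-0.306874)² = 0.094172 (the z-rotation phases have unit modulus)

P=0.0942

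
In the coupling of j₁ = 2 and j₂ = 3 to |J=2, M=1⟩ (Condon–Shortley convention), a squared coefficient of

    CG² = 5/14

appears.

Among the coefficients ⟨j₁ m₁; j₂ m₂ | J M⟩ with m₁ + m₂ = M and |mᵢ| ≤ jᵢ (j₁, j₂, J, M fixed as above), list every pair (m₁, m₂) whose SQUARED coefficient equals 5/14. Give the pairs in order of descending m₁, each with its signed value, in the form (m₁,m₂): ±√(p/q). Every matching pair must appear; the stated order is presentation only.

(-2,3): −√(5/14)

Admissible pairs with m₁+m₂ = M = 1: (-2,3), (-1,2), (0,1), (1,0), (2,-1)
  (m₁,m₂)=(2,-1): CG² = 3/14, CG = +√(3/14)
  (m₁,m₂)=(1,0): CG² = 2/7, CG = −√(2/7)
  (m₁,m₂)=(0,1): CG² = 1/7, CG = +√(1/7)
  (m₁,m₂)=(-1,2): CG² = 0/1, CG = 0
  (m₁,m₂)=(-2,3): CG² = 5/14, CG = −√(5/14)   ← matches the target
Pairs with CG² = 5/14: (-2,3): −√(5/14)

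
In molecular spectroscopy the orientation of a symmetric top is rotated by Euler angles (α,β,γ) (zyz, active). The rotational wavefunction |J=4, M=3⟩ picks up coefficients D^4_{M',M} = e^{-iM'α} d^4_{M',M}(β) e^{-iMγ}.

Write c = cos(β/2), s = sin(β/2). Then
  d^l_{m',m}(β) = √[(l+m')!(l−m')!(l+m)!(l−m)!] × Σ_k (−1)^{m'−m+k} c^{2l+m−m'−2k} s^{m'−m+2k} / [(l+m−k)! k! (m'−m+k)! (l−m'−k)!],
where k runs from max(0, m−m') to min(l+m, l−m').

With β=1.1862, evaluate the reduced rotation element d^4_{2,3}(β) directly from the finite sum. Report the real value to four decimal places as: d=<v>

d=-0.2047

d^4_{2,3}(β=1.1862) via the finite sum:
c=cos(1.186200/2)=0.829212, s=sin(1.186200/2)=0.558934; N=√[720·2·5040·1]=2693.993318
Admissible k: 1..2 (factorial args all ≥0)
  k=1: (−1)^0·2693.9933/(720)·0.8292^7·0.5589^1 = +0.563746
  k=2: (−1)^1·2693.9933/(240)·0.8292^5·0.5589^3 = -0.768414
d^4_{2,3}(1.1862) = +0.563746 -0.768414 = -0.204668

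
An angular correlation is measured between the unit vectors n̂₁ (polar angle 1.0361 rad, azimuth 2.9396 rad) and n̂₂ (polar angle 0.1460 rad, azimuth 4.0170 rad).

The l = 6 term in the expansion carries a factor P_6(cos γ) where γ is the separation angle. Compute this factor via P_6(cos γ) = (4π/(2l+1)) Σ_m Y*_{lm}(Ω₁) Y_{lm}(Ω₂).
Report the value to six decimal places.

0.248605

Summing Y*_{l m}(θ₁,φ₁)·Y_{l m}(θ₂,φ₂) over m ∈ [−6, 6]; prefactor 4π/(2·6+1) = 0.966644:
  m=-6: Y*=(0.068839, -0.183533)  Y=(0.000002, 0.000004)  product (0.000001, -0.000000)
  m=-5: Y*=(-0.213900, 0.340544)  Y=(0.000036, -0.000102)  product (0.000027, 0.000034)
  m=-4: Y*=(0.250828, -0.262416)  Y=(-0.001461, 0.000550)  product (-0.000222, 0.000521)
  m=-3: Y*=(0.024959, -0.017295)  Y=(0.013411, 0.007596)  product (0.000466, -0.000042)
  m=-2: Y*=(-0.321242, 0.137331)  Y=(-0.018512, -0.101721)  product (0.019916, 0.030135)
  m=-1: Y*=(0.099979, -0.020474)  Y=(-0.275542, 0.330213)  product (-0.020787, 0.038656)
  m=+0: Y*=(0.322294, -0.000000)  Y=(0.801698, 0.000000)  product (0.258382, 0.000000)
  m=+1: Y*=(-0.099979, -0.020474)  Y=(0.275542, 0.330213)  product (-0.020787, -0.038656)
  m=+2: Y*=(-0.321242, -0.137331)  Y=(-0.018512, 0.101721)  product (0.019916, -0.030135)
  m=+3: Y*=(-0.024959, -0.017295)  Y=(-0.013411, 0.007596)  product (0.000466, 0.000042)
  m=+4: Y*=(0.250828, 0.262416)  Y=(-0.001461, -0.000550)  product (-0.000222, -0.000521)
  m=+5: Y*=(0.213900, 0.340544)  Y=(-0.000036, -0.000102)  product (0.000027, -0.000034)
  m=+6: Y*=(0.068839, 0.183533)  Y=(0.000002, -0.000004)  product (0.000001, 0.000000)
Σ over m = (0.257184, -0.000000); ×(4π/13) → (0.248605, -0.000000). Real part: 0.248605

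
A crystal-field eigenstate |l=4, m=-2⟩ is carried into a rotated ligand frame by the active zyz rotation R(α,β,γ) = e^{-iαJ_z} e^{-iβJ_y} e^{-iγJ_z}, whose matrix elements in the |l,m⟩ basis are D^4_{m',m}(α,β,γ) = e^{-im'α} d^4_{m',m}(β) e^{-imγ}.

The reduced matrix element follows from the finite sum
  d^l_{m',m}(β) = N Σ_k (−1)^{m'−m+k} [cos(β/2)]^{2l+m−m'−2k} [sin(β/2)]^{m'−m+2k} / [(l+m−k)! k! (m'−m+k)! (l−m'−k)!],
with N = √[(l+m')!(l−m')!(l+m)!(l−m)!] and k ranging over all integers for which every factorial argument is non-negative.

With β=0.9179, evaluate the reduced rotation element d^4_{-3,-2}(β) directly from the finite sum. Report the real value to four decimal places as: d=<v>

d=0.2064

d^4_{-3,-2}(β=0.9179) via the finite sum:
With c≡cos(β/2)=0.896518 and s≡sin(β/2)=0.443007, N=[1·5040·2·720]^{1/2}=2693.993318
Admissible k: 1..2 (factorial args all ≥0)
  k=1: (−1)^0·2693.9933/(720)·0.8965^7·0.4430^1 = +0.771593
  k=2: (−1)^1·2693.9933/(240)·0.8965^5·0.4430^3 = -0.565213
d^4_{-3,-2}(0.9179) = +0.771593 -0.565213 = +0.206379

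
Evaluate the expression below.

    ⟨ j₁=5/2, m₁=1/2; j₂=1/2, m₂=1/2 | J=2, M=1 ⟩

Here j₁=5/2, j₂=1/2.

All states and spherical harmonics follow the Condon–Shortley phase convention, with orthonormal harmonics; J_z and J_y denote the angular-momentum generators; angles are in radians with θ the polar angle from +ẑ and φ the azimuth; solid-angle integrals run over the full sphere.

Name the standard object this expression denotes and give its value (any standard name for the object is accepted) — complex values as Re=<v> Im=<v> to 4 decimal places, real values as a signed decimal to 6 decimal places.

Clebsch–Gordan coefficient, −√(1/3) ≈ -0.577350

This is a Clebsch–Gordan (vector-coupling) coefficient.
triangle: 1!*4!*0!/6! = 24/720
(j±m)!: 3!*2!*1!*0!*3!*1! = 72
prefactor² = (2J+1)*Δ*N² = 12
  k=1: −1/(1!*0!*1!*0!*3!*0!) = -1/6
Σ = -1/6  ⇒  CG² = 12*(-1/6)² = 1/3
CG = −√(1/3) = -0.577350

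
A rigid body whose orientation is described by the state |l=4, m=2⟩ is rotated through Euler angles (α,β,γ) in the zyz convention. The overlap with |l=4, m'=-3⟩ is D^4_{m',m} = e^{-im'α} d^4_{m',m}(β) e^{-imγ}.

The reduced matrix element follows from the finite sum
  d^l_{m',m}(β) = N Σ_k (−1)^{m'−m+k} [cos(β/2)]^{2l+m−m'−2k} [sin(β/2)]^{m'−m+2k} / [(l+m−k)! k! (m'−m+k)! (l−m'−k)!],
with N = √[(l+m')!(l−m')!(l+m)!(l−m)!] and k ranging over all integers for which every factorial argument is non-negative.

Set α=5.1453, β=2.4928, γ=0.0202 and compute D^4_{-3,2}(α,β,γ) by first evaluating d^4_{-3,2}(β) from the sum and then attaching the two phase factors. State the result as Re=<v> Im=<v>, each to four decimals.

Re=0.5154 Im=-0.1665

First d^4_{-3,2}(β=2.4928), then the phase factors e^{-i(-3)α} and e^{-i(2)γ}:
Half-angle: c=0.318737, s=0.947843. N=√(1·5040·720·2)=2693.993318
The bounds max(0,m−m')=5 and min(l+m,l−m')=6 give 2 terms
  k=5: (−1)^0·2693.9933/(240)·0.3187^3·0.9478^5 = +0.278076
  k=6: (−1)^1·2693.9933/(720)·0.3187^1·0.9478^7 = -0.819694
d^4_{-3,2}(2.4928) = +0.278076 -0.819694 = -0.541618
Phases: e^{-i·(-3)·5.1453}=-0.963219+0.268719i, e^{-i·(2)·0.0202}=+0.999184-0.040389i ⇒ D=+0.515392-0.166495i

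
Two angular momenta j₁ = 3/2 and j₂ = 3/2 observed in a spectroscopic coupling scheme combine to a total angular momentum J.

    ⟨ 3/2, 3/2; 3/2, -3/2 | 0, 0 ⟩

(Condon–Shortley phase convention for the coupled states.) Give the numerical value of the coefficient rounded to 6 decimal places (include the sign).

+0.500000

triangle: 3!×0!×0!/4! = 6/24
(j±m)!: 3!×0!×0!×3!×0!×0! = 36
prefactor² = (2J+1)×Δ×N² = 9
  k=0: +1/(0!×3!×0!×0!×0!×0!) = 1/6
Σ = 1/6  ⇒  CG² = 9×(1/6)² = 1/4
CG = +√(1/4) = +0.500000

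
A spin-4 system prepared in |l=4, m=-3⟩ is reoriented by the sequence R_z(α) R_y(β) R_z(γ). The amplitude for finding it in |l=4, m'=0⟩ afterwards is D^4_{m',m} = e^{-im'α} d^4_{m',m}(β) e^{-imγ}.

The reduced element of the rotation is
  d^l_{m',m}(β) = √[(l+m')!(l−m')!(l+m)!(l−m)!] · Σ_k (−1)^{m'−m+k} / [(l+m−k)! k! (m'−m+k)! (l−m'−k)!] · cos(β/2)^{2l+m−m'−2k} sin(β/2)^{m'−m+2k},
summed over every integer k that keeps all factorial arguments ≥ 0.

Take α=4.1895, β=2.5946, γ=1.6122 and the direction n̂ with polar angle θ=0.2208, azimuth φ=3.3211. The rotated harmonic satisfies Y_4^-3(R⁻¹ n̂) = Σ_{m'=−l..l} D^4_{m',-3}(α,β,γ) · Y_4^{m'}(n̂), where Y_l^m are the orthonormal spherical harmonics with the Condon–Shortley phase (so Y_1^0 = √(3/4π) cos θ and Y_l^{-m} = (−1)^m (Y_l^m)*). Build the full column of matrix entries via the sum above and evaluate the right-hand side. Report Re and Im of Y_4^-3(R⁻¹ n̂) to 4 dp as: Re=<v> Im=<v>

Need the full column D^4_{m',-3} for m'=−4..4 at α=4.1895, β=2.5946, γ=1.6122.
cos(β/2)=0.270099, sin(β/2)=0.962832
d^4_{-4,-3}: single k=1 term ⇒ +0.000286;  D = -0.000263+0.000110i
d^4_{-3,-3}: k∈[0..1] ⇒ +0.000028 -0.002520 = -0.002491;  D = -0.000314+0.002471i
d^4_{-2,-3}: k∈[0..1] ⇒ -0.000378 +0.014403 = +0.014025;  D = +0.011172+0.008479i
d^4_{-1,-3}: k∈[0..1] ⇒ +0.002857 -0.060509 = -0.057652;  D = +0.053130-0.022380i
d^4_{0,-3}: k∈[0..1] ⇒ -0.015182 +0.192925 = +0.177743;  D = +0.022021-0.176374i
d^4_{1,-3}: k∈[0..1] ⇒ +0.060509 -0.461341 = -0.400832;  D = -0.319798-0.241652i
d^4_{2,-3}: k∈[0..1] ⇒ -0.183025 +0.775252 = +0.592227;  D = -0.545291+0.231064i
d^4_{3,-3}: k∈[0..1] ⇒ +0.406864 -0.738594 = -0.331729;  D = -0.040398+0.329260i
d^4_{4,-3}: single k=0 term ⇒ -0.586035;  D = -0.468311-0.352310i
Y_4^{m'}(θ=0.2208,φ=3.3211) and Σ D·Y over m':
  (-0.0003+0.0001i)·(+0.0008-0.0007i)  (-0.0003+0.0025i)·(-0.0110+0.0066i)  (+0.0112+0.0085i)·(+0.0851-0.0319i)  (+0.0531-0.0224i)·(-0.3645+0.0661i)  (+0.0220-0.1764i)·(+0.6518+0.0000i)  (-0.3198-0.2417i)·(+0.3645+0.0661i)  (-0.5453+0.2311i)·(+0.0851+0.0319i)  (-0.0404+0.3293i)·(+0.0110+0.0066i)  (-0.4683-0.3523i)·(+0.0008+0.0007i)
Y_4^-3(R⁻¹ n̂) = -0.159414-0.207165i

Re=-0.1594 Im=-0.2072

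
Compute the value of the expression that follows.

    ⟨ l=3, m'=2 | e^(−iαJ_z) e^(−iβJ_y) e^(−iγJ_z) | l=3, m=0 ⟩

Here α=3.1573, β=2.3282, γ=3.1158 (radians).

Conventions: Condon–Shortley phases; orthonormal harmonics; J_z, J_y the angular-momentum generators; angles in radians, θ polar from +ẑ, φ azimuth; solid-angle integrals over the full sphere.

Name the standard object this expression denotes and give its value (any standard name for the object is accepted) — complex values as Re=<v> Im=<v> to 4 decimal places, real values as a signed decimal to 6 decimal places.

This is a Wigner D-matrix element — the rotation-matrix element ⟨l m'| R(α,β,γ) |l m⟩ in the angular-momentum basis.
D^3_{2,0}(3.1573,2.3282,3.1158) = e^{-i·2·3.1573}·d^3_{2,0}(2.3282)·e^{-i·0·3.1158}. Compute d first:
Half-angle: c=0.395577, s=0.918433. N=√(120·1·6·6)=65.726707
k∈{0,1} keeps every argument non-negative
  k=0: (−1)^2·65.7267/(12)·0.3956^4·0.9184^2 = +0.113131
  k=1: (−1)^3·65.7267/(12)·0.3956^2·0.9184^4 = -0.609835
d^3_{2,0}(2.3282) = +0.113131 -0.609835 = -0.496705
D = (+0.999507-0.031410i)·(-0.496705)·(+1.000000+0.000000i) = -0.496460+0.015601i

Wigner D-matrix element, Re=-0.4965 Im=0.0156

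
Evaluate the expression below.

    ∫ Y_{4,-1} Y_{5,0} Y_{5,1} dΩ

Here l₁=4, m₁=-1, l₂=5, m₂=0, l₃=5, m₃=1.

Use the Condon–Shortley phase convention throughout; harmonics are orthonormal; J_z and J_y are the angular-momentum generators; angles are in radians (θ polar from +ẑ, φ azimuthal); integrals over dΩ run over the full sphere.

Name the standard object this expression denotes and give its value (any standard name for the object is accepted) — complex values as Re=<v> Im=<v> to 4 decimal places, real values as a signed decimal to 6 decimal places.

Gaunt coefficient, -0.053153

This is a Gaunt coefficient — the integral of a triple product of spherical harmonics over the sphere.
Rules hold: Σm=0, L=14 even, 1≤5≤9.
N = 9·11·11 = 1089
Δ = 4!·4!·6!/15! = 1/3153150
Racah Σ t=0..4: t=0:+1/69120 t=1:−1/1728 t=2:+1/576 t=3:−1/1728 t=4:+1/69120 = 7/11520
⇒ 3j(4 5 5; 0 0 0)² = 2/143, sgn -1
Racah Σ t=1..4: t=1:−1/6912 t=2:+1/864 t=3:−1/1152 t=4:+1/17280 = 7/34560
⇒ 3j(4 5 5; -1 0 1)² = 1/429, sgn +1
4πI² = N·(3j₀)²·(3jₘ)² = 6/169
I = -1·√(0.035503/4π) = -0.05315295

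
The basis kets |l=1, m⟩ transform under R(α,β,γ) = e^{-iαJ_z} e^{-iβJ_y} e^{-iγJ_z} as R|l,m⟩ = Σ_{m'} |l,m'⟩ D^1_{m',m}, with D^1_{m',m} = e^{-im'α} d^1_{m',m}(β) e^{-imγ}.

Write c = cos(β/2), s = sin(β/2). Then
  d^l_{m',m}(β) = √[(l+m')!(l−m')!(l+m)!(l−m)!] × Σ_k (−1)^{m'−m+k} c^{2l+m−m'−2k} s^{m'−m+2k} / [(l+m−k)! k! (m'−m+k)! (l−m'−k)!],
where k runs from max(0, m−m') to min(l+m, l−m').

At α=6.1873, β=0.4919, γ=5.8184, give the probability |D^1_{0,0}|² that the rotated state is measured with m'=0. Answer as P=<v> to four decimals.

P=0.7769

Split into d^1_{0,0}(β=0.4919) × two z-phases.
Half-angle: c=0.969906, s=0.243478. N=√(1·1·1·1)=1.000000
The bounds max(0,m−m')=0 and min(l+m,l−m')=1 give 2 terms
  k=0: (−1)^0·1.0000/(1)·0.9699^2·0.2435^0 = +0.940719
  k=1: (−1)^1·1.0000/(1)·0.9699^0·0.2435^2 = -0.059281
d^1_{0,0}(0.4919) = +0.940719 -0.059281 = +0.881437
|D^1_{0,0}|² = |d^1_{0,0}(β)|² = (+0.881437)² = 0.776931 (the z-rotation phases have unit modulus)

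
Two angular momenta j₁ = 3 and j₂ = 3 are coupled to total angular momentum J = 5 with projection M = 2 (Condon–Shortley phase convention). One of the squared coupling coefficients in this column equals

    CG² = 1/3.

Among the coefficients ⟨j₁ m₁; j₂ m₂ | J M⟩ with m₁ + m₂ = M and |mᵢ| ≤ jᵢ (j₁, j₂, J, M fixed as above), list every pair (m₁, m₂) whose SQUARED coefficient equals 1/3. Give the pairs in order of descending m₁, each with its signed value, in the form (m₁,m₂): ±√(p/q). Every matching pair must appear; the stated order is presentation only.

(2,0): +√(1/3); (0,2): −√(1/3)

Admissible pairs with m₁+m₂ = M = 2: (-1,3), (0,2), (1,1), (2,0), (3,-1)
  (m₁,m₂)=(3,-1): CG² = 1/6, CG = +√(1/6)
  (m₁,m₂)=(2,0): CG² = 1/3, CG = +√(1/3)   ← matches the target
  (m₁,m₂)=(1,1): CG² = 0/1, CG = 0
  (m₁,m₂)=(0,2): CG² = 1/3, CG = −√(1/3)   ← matches the target
  (m₁,m₂)=(-1,3): CG² = 1/6, CG = −√(1/6)
Pairs with CG² = 1/3: (2,0): +√(1/3); (0,2): −√(1/3)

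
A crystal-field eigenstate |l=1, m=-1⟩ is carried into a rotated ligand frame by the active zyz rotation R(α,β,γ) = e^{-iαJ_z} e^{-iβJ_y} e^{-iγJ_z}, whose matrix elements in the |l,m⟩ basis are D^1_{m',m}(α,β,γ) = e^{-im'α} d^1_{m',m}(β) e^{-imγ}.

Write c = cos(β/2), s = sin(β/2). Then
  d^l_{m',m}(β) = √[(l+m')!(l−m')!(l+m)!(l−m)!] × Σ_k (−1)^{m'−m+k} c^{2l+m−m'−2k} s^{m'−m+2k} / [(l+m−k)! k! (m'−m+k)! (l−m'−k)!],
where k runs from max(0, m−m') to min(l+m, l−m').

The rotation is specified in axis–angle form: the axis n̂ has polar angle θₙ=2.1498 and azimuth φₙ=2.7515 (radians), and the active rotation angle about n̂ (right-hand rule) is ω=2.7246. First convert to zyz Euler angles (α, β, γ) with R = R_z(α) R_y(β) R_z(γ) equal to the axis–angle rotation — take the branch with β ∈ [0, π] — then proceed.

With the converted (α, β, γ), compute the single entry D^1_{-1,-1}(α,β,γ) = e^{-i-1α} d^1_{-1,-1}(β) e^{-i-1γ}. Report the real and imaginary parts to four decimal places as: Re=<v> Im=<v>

Axis–angle → zyz. n̂ = (sinθₙcosφₙ, sinθₙsinφₙ, cosθₙ) = (-0.774127, +0.318293, -0.547190), ω = 2.7246.
R = I cosω + sinω [n̂]ₓ + (1−cosω) n̂n̂ᵀ gives
  R = [+0.232883, -0.250065, +0.939805; -0.693303, -0.720372, -0.019878; +0.681980, -0.646940, -0.341133]
β = atan2(√(R₁₃²+R₂₃²), R₃₃) = 1.918919; α = atan2(R₂₃, R₁₃) mod 2π = 6.262037; γ = atan2(R₃₂, −R₃₁) mod 2π = 3.900630
First d^1_{-1,-1}(β=1.9189), then the phase factors e^{-i(-1)α} and e^{-i(-1)γ}:
Half-angle: c=0.573963, s=0.818881. N=√(1·2·1·2)=2.000000
The bounds max(0,m−m')=0 and min(l+m,l−m')=0 give 1 term
  k=0: (−1)^0·2.0000/(2)·0.5740^2·0.8189^0 = +0.329433
d^1_{-1,-1}(1.9189) = +0.329433
D = (+0.999776-0.021146i)·(+0.329433)·(-0.725499-0.688223i) = -0.243744-0.221619i

Re=-0.2437 Im=-0.2216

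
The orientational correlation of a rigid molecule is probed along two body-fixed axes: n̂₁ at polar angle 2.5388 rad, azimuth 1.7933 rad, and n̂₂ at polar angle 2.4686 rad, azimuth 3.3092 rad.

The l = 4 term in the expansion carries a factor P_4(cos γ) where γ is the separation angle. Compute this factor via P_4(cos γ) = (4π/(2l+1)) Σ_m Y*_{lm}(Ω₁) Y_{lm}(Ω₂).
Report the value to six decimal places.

-0.427972

Term-by-term m-sum for l=4 (normalisation 4π/9 = 1.396263):
  term(m=-4) = (0.002981, 0.000665)   from Y*(Ω₁)=(0.028776, 0.035528), Y(Ω₂)=(0.052346, -0.041508)
  term(m=-3) = (-0.007302, 0.043936)   from Y*(Ω₁)=(-0.116312, 0.147565), Y(Ω₂)=(0.207703, -0.114231)
  term(m=-2) = (-0.170877, -0.018837)   from Y*(Ω₁)=(-0.363949, -0.173572), Y(Ω₂)=(0.402618, -0.140257)
  term(m=-1) = (0.006263, -0.113972)   from Y*(Ω₁)=(0.085324, -0.377122), Y(Ω₂)=(0.291073, -0.049248)
  term(m=+0) = (0.031357, 0.000000)   from Y*(Ω₁)=(-0.131284, -0.000000), Y(Ω₂)=(-0.238850, 0.000000)
  term(m=+1) = (0.006263, 0.113972)   from Y*(Ω₁)=(-0.085324, -0.377122), Y(Ω₂)=(-0.291073, -0.049248)
  term(m=+2) = (-0.170877, 0.018837)   from Y*(Ω₁)=(-0.363949, 0.173572), Y(Ω₂)=(0.402618, 0.140257)
  term(m=+3) = (-0.007302, -0.043936)   from Y*(Ω₁)=(0.116312, 0.147565), Y(Ω₂)=(-0.207703, -0.114231)
  term(m=+4) = (0.002981, -0.000665)   from Y*(Ω₁)=(0.028776, -0.035528), Y(Ω₂)=(0.052346, 0.041508)
Σ over m = (-0.306512, 0.000000); ×(4π/9) → (-0.427972, 0.000000). Real part: -0.427972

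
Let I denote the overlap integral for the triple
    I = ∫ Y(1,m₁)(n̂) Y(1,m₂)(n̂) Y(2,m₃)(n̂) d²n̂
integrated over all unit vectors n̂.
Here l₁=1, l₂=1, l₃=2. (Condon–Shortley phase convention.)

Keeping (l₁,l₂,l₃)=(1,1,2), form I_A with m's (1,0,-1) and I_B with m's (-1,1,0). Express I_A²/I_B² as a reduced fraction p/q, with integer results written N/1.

l's match ⇒ only the (l;m) 3-j factors differ between A and B.
A: triangle coeff Δ(1,1,2) = 1/30; Σ_t [0,0]: t=0:+1/2 = 1/2; (3j)²=1/10 [(1 1 2; 1 0 -1)], sign=-1
B: triangle coeff Δ(1,1,2) = 1/30; Σ_t [0,0]: t=0:+1/4 = 1/4; (3j)²=1/30 [(1 1 2; -1 1 0)], sign=+1
I_A²/I_B² = (1/10)/(1/30) = 3/1

3/1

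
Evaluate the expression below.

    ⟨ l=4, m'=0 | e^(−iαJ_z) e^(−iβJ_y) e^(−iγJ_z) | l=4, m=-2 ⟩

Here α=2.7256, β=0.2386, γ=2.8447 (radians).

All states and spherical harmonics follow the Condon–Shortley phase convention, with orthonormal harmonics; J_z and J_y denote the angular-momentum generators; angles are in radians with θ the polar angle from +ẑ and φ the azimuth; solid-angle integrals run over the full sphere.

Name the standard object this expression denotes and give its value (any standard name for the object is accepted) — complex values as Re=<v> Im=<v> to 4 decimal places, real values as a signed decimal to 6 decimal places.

This is a Wigner D-matrix element — the rotation-matrix element ⟨l m'| R(α,β,γ) |l m⟩ in the angular-momentum basis.
Split into d^4_{0,-2}(β=0.2386) × two z-phases.
c=cos(0.238600/2)=0.992892, s=sin(0.238600/2)=0.119017; N=√[24·24·2·720]=910.735966
The bounds max(0,m−m')=0 and min(l+m,l−m')=2 give 3 terms
  k=0: (−1)^2·910.7360/(96)·0.9929^6·0.1190^2 = +0.128752
  k=1: (−1)^3·910.7360/(36)·0.9929^4·0.1190^4 = -0.004933
  k=2: (−1)^4·910.7360/(96)·0.9929^2·0.1190^6 = +0.000027
d^4_{0,-2}(0.2386) = +0.128752 -0.004933 +0.000027 = +0.123845
Phases: e^{-i·(0)·2.7256}=+1.000000+0.000000i, e^{-i·(-2)·2.8447}=+0.828829-0.559502i ⇒ D=+0.102646-0.069292i

Wigner D-matrix element, Re=0.1026 Im=-0.0693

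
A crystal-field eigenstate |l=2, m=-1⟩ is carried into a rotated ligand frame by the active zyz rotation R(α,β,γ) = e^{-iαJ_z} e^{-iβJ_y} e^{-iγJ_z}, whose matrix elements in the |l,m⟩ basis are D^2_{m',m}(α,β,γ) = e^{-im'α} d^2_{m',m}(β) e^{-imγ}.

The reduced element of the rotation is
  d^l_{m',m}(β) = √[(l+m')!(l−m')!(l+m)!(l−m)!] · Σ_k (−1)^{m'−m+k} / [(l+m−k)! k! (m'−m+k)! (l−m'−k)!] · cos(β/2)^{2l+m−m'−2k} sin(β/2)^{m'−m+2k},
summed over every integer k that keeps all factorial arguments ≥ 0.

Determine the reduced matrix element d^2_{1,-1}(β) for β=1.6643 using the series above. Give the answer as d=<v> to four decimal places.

d^2_{1,-1}(β=1.6643) via the finite sum:
With c≡cos(β/2)=0.673288 and s≡sin(β/2)=0.739381, N=[6·1·1·6]^{1/2}=6.000000
The bounds max(0,m−m')=0 and min(l+m,l−m')=1 give 2 terms
  k=0: (−1)^2·6.0000/(2)·0.6733^2·0.7394^2 = +0.743462
  k=1: (−1)^3·6.0000/(6)·0.6733^0·0.7394^4 = -0.298863
d^2_{1,-1}(1.6643) = +0.743462 -0.298863 = +0.444599

d=0.4446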